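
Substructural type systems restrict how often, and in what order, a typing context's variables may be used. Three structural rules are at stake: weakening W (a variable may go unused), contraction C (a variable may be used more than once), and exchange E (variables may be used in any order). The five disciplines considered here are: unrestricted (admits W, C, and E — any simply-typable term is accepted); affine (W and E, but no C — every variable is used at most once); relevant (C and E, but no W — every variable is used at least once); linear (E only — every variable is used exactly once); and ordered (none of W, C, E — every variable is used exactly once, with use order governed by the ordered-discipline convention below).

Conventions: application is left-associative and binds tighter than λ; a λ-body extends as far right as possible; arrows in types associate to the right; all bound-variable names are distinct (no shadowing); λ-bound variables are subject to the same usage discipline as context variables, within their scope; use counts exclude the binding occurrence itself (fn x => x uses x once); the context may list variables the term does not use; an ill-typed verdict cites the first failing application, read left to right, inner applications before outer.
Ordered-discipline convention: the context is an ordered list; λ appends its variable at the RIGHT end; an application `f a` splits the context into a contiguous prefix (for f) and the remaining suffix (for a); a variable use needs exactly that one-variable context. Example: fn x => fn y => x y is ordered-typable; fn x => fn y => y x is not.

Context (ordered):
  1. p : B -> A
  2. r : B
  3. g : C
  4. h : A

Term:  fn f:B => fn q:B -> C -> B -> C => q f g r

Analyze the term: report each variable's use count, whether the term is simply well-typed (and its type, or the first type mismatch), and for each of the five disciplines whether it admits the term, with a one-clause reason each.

usage: p ×0; r ×1; g ×1; h ×0; f (λ-bound) ×1; q (λ-bound) ×1
use order (left to right): q, f, g, r
typing: the term checks, with type B -> (B -> C -> B -> C) -> C
ordered: ✗, p, h never used (weakening)
linear: ✗, p, h never used (weakening)
affine: ✓, at most one use each (p, r, g, h, f, q)
relevant: ✗, p, h never used (weakening)
unrestricted: ✓, type-checks (B -> (B -> C -> B -> C) -> C) and nothing is barred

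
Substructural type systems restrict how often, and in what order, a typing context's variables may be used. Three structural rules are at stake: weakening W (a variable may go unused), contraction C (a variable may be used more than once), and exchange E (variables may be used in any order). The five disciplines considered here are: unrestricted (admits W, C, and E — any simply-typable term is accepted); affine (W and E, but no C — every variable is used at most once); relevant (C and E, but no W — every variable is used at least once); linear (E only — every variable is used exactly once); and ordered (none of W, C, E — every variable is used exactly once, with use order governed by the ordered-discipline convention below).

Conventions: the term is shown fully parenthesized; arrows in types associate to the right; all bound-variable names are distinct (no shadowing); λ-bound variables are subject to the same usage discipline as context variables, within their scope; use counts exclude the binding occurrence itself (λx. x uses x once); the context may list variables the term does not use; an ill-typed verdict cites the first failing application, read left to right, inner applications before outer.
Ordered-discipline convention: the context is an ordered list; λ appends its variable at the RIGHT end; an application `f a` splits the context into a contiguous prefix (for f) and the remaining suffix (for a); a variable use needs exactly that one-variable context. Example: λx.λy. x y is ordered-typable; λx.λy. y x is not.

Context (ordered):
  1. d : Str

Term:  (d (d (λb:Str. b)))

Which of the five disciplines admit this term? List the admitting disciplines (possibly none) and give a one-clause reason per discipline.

admitted by: none
variable uses: d: 2, b (λ-bound): 1
left-to-right use order: d, d, b
typing: ill-typed: non-arrow in function slot: Str
ordered: ✗ — the type mismatch rejects it
linear: ✗ — not simply typable
affine: ✗ — fails simple typing
relevant: ✗ — a type mismatch blocks all five
unrestricted: ✗ — the type mismatch rejects it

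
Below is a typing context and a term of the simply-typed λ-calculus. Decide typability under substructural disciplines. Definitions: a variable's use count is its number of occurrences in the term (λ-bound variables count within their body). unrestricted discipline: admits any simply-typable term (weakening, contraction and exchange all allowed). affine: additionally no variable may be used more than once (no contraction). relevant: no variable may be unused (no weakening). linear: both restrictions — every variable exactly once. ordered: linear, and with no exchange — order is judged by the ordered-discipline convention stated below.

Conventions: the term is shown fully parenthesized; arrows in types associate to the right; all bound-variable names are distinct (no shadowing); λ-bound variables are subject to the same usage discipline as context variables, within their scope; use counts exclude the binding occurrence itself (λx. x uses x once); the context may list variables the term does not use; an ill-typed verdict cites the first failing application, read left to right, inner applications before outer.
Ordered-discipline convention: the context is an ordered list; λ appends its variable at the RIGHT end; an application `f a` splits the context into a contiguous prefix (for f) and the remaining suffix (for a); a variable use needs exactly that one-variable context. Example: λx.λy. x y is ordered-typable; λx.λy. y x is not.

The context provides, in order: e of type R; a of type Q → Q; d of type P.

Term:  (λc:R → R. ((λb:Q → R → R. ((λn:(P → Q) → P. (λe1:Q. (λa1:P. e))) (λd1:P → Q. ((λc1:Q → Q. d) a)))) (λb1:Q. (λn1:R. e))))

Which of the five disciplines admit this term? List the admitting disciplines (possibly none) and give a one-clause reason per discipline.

admitting disciplines: unrestricted
counts: e=2, a=1, d=1, c (λ-bound)=0, b (λ-bound)=0, n (λ-bound)=0, e1 (λ-bound)=0, a1 (λ-bound)=0, d1 (λ-bound)=0, c1 (λ-bound)=0, b1 (λ-bound)=0, n1 (λ-bound)=0
order of uses: e, d, a, e
typing: the term checks, with type (R → R) → Q → P → R
ordered: ✗ — repeated use of e ×2; c, b, n, e1, a1, d1, c1, b1, n1 never used (weakening)
linear: ✗ — repeated use of e ×2; c, b, n, e1, a1, d1, c1, b1, n1 never used (weakening)
affine: ✗ — repeated use of e ×2
relevant: ✗ — c, b, n, e1, a1, d1, c1, b1, n1 never used (weakening)
unrestricted: ✓ — simply typable at (R → R) → Q → P → R; W, C, E all held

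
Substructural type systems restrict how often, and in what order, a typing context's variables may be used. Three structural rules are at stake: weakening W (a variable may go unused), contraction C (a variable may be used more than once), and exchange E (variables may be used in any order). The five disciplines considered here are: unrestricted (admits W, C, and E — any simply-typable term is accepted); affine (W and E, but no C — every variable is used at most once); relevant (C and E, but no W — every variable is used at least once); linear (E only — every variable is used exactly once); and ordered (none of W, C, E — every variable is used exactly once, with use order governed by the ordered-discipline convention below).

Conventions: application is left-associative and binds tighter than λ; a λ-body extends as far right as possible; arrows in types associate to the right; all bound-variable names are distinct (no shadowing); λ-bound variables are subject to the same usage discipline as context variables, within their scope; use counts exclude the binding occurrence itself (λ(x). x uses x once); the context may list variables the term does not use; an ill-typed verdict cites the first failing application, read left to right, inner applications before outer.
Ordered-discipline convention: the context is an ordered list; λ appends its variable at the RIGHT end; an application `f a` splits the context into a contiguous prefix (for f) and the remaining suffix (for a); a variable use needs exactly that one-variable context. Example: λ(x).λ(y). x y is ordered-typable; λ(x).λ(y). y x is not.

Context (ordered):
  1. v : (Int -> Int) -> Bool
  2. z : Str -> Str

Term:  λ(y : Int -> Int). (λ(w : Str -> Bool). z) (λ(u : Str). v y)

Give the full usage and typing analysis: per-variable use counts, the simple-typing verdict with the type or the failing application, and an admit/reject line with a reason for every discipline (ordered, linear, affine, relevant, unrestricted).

variable uses: v=1; z=1; y (bound)=1; w (bound)=0; u (bound)=0
order of uses: z, v, y
typing: the term checks, with type (Int -> Int) -> Str -> Str
ordered ✗ (unused: w, u — weakening required)
linear ✗ (unused: w, u — weakening required)
affine ✓ (at most one use each (v, z, y, w, u))
relevant ✗ (unused: w, u — weakening required)
unrestricted ✓ (type-checks ((Int -> Int) -> Str -> Str) and nothing is barred)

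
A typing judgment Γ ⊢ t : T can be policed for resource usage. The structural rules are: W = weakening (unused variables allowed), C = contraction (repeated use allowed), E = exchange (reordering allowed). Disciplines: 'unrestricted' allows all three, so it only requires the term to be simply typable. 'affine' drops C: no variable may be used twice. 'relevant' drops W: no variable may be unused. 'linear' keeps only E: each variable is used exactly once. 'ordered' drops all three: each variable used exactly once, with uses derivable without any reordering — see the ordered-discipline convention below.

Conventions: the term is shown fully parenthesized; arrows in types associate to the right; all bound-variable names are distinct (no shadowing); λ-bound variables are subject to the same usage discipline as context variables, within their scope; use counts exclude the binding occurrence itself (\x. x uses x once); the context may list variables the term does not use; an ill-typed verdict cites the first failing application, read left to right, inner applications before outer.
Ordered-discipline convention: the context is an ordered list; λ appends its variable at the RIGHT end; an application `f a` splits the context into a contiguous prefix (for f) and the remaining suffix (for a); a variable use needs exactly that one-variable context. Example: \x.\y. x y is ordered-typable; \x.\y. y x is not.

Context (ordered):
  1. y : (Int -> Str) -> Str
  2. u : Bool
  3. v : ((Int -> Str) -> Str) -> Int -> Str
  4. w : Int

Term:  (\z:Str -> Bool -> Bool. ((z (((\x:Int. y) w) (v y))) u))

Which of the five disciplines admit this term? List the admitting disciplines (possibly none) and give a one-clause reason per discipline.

admitting disciplines: unrestricted
counts: y: 2×, u: 1×, v: 1×, w: 1×, z [bound]: 1×, x [bound]: 0×
uses in reading order: z, y, w, v, y, u
typing: well-typed at (Str -> Bool -> Bool) -> Bool
ordered: ✗ — repeated use of y ×2; needs weakening: x unused
linear: ✗ — repeated use of y ×2; needs weakening: x unused
affine: ✗ — repeated use of y ×2
relevant: ✗ — needs weakening: x unused
unrestricted: ✓ — well-typed at (Str -> Bool -> Bool) -> Bool; no restrictions here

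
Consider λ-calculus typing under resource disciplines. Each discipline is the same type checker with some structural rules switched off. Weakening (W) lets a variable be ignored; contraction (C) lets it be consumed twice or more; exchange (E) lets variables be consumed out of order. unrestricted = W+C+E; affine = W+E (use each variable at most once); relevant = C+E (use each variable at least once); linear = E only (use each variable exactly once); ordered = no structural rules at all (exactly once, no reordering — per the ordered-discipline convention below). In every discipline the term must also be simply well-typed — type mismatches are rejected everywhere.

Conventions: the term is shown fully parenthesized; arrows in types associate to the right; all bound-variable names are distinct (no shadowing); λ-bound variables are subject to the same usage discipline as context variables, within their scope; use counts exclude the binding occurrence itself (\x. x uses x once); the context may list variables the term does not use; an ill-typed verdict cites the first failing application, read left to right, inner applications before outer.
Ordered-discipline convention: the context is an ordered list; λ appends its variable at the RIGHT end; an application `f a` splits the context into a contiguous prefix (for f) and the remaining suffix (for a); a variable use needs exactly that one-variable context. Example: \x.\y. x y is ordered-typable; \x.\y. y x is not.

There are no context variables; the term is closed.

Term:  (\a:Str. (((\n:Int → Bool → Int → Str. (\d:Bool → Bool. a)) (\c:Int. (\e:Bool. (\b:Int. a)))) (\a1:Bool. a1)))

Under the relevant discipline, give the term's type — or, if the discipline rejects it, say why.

not well-typed under relevant — n, d, c, e, b left unused
variable uses: a [bound]: 2×, n [bound]: 0×, d [bound]: 0×, c [bound]: 0×, e [bound]: 0×, b [bound]: 0×, a1 [bound]: 1×
order of uses: a, a, a1
typing: well-typed at Str → Str
per-discipline verdicts: ordered ✗; linear ✗; affine ✗; relevant ✗; unrestricted ✓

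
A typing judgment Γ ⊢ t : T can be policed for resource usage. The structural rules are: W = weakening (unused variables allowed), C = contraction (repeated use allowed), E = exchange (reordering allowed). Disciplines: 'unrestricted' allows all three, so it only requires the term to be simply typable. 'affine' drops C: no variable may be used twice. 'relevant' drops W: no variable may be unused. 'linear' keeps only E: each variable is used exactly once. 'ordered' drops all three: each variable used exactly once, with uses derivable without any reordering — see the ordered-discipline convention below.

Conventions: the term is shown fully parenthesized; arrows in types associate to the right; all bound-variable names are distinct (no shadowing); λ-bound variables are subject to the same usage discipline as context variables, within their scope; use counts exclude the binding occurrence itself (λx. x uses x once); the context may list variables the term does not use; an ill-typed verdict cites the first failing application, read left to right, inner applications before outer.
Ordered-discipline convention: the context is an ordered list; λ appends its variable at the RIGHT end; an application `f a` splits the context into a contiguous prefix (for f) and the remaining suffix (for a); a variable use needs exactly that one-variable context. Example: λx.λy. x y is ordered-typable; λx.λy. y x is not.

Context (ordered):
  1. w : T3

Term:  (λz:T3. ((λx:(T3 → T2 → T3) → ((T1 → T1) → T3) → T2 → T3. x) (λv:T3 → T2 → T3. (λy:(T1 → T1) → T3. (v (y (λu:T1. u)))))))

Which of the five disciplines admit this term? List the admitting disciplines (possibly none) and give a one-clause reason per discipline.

admitting disciplines: affine, unrestricted
counts: w ×0; z (λ-bound) ×0; x (λ-bound) ×1; v (λ-bound) ×1; y (λ-bound) ×1; u (λ-bound) ×1
uses in reading order: x, v, y, u
typing: the term checks, with type T3 → (T3 → T2 → T3) → ((T1 → T1) → T3) → T2 → T3
ordered: ✗, needs weakening: w, z unused
linear: ✗, needs weakening: w, z unused
affine: ✓, none of w, z, x, v, y, u used more than once
relevant: ✗, needs weakening: w, z unused
unrestricted: ✓, typability at T3 → (T3 → T2 → T3) → ((T1 → T1) → T3) → T2 → T3 is all that's needed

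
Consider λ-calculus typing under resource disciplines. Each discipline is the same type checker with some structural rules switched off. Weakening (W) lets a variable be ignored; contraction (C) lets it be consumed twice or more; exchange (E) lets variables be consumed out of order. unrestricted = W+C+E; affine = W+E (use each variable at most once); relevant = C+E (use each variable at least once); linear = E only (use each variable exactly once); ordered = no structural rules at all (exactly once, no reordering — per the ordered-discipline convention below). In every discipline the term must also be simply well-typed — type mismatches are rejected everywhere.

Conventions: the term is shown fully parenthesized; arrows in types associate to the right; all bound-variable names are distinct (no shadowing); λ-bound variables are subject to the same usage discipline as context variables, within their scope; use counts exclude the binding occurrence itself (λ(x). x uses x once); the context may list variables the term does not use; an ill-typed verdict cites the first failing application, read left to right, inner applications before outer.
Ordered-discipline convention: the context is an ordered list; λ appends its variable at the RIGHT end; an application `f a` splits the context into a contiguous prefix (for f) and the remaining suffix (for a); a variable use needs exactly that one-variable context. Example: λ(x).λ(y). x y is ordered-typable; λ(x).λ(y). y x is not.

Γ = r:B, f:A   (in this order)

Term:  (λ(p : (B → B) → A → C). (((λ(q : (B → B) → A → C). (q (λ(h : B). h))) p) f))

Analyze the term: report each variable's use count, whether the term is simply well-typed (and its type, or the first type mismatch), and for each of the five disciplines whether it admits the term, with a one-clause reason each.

counts: r ×0, f ×1, p [bound] ×1, q [bound] ×1, h [bound] ×1
uses in reading order: q, h, p, f
typing: ✓ — ((B → B) → A → C) → C
ordered: ✗ — r never used (weakening)
linear: ✗ — r never used (weakening)
affine: ✓ — at most one use each (r, f, p, q, h)
relevant: ✗ — r never used (weakening)
unrestricted: ✓ — type-checks (((B → B) → A → C) → C) and nothing is barred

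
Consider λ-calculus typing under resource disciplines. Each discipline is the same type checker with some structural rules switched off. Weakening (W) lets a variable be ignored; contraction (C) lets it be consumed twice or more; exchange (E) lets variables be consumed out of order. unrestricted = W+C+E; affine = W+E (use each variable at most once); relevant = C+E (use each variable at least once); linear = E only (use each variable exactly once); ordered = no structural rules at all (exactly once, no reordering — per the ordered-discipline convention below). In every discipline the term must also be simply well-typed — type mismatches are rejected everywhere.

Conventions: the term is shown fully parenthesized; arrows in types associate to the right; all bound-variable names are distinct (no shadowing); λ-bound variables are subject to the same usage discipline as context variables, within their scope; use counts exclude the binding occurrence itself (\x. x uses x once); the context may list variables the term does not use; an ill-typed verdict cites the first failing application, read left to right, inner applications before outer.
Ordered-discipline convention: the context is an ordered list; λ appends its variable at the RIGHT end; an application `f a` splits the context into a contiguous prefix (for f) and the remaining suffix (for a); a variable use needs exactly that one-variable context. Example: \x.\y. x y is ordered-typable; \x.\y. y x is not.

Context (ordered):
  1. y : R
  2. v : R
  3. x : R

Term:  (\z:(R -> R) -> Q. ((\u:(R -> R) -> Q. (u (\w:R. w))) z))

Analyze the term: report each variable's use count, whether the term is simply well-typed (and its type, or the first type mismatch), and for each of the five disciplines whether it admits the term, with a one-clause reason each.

usage: y: 0; v: 0; x: 0; z (bound): 1; u (bound): 1; w (bound): 1
left-to-right use order: u, w, z
typing: well-typed — term : ((R -> R) -> Q) -> Q
ordered: ✗, y, v, x never used (weakening)
linear: ✗, y, v, x never used (weakening)
affine: ✓, none of y, v, x, z, u, w used more than once
relevant: ✗, y, v, x never used (weakening)
unrestricted: ✓, type-checks (((R -> R) -> Q) -> Q) and nothing is barred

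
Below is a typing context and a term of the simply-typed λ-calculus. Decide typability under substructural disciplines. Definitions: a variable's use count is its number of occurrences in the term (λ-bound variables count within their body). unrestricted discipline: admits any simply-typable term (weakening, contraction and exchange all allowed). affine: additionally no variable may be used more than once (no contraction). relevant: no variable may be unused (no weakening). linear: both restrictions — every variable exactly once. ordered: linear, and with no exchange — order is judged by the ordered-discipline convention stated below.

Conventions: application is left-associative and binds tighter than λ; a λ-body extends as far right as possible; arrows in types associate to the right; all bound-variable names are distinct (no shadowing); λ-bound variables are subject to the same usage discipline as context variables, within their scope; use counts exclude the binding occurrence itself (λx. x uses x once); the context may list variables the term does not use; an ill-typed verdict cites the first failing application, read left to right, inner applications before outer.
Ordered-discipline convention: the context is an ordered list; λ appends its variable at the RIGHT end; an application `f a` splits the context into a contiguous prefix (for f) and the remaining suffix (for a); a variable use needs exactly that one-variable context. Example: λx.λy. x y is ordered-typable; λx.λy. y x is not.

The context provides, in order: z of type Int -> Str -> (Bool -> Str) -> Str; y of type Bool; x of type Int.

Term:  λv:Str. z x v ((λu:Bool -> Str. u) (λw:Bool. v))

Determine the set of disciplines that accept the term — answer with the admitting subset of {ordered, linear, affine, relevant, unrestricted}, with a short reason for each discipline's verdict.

admitting disciplines: unrestricted
counts: z=1; y=0; x=1; v (λ-bound)=2; u (λ-bound)=1; w (λ-bound)=0
uses in reading order: z, x, v, u, v
typing: ✓ — Str -> Str
ordered ✗ (uses contraction: v ×2; unused: y, w — weakening required)
linear ✗ (uses contraction: v ×2; unused: y, w — weakening required)
affine ✗ (uses contraction: v ×2)
relevant ✗ (unused: y, w — weakening required)
unrestricted ✓ (type-checks (Str -> Str) and nothing is barred)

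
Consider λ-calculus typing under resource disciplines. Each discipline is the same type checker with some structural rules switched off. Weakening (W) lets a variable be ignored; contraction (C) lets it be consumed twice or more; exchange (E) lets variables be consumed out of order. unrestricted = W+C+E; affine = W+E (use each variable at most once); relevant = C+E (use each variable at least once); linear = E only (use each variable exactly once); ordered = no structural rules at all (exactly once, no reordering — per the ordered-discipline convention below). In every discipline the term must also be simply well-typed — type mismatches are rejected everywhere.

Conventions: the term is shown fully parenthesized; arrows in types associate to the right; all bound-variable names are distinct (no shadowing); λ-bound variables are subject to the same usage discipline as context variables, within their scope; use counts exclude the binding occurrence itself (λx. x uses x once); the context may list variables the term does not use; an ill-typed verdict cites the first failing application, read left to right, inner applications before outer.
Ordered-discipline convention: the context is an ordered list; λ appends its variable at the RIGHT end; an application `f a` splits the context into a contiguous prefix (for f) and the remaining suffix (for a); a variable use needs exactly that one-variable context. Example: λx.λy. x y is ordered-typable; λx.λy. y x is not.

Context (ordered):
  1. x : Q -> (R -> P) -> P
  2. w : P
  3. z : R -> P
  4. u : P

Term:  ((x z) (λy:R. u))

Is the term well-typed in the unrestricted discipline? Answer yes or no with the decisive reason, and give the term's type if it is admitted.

no — the type mismatch rejects it
counts: x ×1; w ×0; z ×1; u ×1; y (bound) ×0
left-to-right use order: x, z, u
typing: ill-typed: an argument R -> P mismatches the expected Q
summary: ordered ✗, linear ✗, affine ✗, relevant ✗, unrestricted ✗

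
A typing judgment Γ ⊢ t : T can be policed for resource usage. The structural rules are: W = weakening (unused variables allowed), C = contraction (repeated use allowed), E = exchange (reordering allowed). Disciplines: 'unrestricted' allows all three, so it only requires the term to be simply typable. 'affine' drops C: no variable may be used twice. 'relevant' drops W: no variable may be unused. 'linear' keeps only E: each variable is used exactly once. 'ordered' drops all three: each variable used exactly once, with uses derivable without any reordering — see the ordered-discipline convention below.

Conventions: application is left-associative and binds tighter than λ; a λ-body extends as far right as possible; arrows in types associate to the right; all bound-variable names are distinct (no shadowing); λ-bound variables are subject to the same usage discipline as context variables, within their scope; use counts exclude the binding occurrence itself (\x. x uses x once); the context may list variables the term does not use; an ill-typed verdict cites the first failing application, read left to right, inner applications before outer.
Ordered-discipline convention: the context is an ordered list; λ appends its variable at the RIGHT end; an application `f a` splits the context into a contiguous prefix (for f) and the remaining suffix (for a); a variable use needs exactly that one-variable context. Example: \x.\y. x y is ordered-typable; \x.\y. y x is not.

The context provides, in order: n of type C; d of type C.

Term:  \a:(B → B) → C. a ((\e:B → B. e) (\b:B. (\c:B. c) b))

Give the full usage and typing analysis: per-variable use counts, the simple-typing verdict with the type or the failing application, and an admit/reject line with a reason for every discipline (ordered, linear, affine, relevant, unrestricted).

use counts: n: 0; d: 0; a [bound]: 1; e [bound]: 1; b [bound]: 1; c [bound]: 1
left-to-right use order: a, e, c, b
typing: well-typed at ((B → B) → C) → C
ordered ✗ (unused: n, d — weakening required)
linear ✗ (unused: n, d — weakening required)
affine ✓ (at most one use each (n, d, a, e, b, c))
relevant ✗ (unused: n, d — weakening required)
unrestricted ✓ (simply typable at ((B → B) → C) → C; W, C, E all held)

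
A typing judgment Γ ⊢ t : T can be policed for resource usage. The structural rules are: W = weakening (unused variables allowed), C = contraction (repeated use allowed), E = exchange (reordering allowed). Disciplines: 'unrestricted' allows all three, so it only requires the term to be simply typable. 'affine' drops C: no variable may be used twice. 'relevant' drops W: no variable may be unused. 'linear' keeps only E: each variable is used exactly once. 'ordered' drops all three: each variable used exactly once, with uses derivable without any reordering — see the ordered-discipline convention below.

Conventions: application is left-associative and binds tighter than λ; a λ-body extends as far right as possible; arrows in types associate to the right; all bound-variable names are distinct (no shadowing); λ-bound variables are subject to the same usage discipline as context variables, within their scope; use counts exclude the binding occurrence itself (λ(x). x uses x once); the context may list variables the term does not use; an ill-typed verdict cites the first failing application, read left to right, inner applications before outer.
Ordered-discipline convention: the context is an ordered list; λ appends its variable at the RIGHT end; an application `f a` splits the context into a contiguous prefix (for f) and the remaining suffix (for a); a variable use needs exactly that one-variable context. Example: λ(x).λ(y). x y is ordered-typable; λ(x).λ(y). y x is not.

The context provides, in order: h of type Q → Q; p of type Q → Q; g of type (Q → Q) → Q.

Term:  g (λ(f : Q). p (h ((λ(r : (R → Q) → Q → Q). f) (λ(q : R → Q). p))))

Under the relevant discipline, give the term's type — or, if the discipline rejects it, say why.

not well-typed under relevant — unused: r, q — weakening required
use counts: h: 1×; p: 2×; g: 1×; f [bound]: 1×; r [bound]: 0×; q [bound]: 0×
uses in reading order: g, p, h, f, p
typing: well-typed — term : Q
across the five disciplines: ordered ✗; linear ✗; affine ✗; relevant ✗; unrestricted ✓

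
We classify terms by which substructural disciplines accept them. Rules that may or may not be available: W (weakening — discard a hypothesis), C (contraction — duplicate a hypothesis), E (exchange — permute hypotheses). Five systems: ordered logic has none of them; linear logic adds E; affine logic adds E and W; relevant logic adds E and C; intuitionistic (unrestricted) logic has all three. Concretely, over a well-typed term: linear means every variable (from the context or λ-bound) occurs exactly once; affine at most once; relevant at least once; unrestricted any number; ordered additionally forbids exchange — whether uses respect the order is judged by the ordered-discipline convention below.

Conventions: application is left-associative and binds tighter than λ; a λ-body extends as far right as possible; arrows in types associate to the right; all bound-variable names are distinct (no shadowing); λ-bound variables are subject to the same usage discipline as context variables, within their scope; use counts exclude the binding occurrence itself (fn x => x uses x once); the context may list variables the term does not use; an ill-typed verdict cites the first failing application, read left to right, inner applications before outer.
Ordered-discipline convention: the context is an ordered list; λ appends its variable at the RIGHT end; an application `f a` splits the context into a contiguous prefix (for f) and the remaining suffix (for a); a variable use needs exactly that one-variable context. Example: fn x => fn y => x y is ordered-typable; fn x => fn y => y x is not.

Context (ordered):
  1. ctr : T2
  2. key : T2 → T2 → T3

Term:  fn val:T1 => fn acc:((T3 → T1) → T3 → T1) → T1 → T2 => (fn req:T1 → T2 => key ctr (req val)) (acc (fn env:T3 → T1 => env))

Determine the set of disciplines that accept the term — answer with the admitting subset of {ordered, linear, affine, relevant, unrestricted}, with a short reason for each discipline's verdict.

admitting disciplines: linear, affine, relevant, unrestricted
counts: ctr ×1, key ×1, val (bound) ×1, acc (bound) ×1, req (bound) ×1, env (bound) ×1
left-to-right use order: key, ctr, req, val, acc, env
typing: the term checks, with type T1 → (((T3 → T1) → T3 → T1) → T1 → T2) → T3
ordered: ✗, needs exchange: uses follow key, ctr, req, val, acc, env
linear: ✓, exactly-once usage across ctr, key, val, acc, req, env
affine: ✓, none of ctr, key, val, acc, req, env used more than once
relevant: ✓, at least one use each (ctr, key, val, acc, req, env)
unrestricted: ✓, simply typable at T1 → (((T3 → T1) → T3 → T1) → T1 → T2) → T3; W, C, E all held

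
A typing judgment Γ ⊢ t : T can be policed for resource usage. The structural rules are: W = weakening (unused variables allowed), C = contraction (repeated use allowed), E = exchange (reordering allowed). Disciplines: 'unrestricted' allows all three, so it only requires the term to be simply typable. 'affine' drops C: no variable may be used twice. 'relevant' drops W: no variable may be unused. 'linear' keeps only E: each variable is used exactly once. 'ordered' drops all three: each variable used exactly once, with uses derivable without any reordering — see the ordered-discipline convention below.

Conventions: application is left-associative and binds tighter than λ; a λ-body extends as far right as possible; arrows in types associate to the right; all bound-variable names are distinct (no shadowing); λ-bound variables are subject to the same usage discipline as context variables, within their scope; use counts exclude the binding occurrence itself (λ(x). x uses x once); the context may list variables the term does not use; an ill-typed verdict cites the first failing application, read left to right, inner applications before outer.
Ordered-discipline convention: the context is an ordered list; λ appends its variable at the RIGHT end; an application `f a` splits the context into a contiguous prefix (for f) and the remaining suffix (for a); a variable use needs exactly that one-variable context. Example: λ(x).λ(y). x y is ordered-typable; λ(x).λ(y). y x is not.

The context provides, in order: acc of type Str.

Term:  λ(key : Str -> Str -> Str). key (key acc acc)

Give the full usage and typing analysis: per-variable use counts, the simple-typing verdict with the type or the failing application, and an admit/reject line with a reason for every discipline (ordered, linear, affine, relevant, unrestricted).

use counts: acc: 2×; key (bound): 2×
left-to-right use order: key, key, acc, acc
typing: ✓ — (Str -> Str -> Str) -> Str -> Str
ordered: ✗, uses contraction: acc ×2, key ×2
linear: ✗, uses contraction: acc ×2, key ×2
affine: ✗, uses contraction: acc ×2, key ×2
relevant: ✓, at least one use each (acc, key)
unrestricted: ✓, well-typed at (Str -> Str -> Str) -> Str -> Str; no restrictions here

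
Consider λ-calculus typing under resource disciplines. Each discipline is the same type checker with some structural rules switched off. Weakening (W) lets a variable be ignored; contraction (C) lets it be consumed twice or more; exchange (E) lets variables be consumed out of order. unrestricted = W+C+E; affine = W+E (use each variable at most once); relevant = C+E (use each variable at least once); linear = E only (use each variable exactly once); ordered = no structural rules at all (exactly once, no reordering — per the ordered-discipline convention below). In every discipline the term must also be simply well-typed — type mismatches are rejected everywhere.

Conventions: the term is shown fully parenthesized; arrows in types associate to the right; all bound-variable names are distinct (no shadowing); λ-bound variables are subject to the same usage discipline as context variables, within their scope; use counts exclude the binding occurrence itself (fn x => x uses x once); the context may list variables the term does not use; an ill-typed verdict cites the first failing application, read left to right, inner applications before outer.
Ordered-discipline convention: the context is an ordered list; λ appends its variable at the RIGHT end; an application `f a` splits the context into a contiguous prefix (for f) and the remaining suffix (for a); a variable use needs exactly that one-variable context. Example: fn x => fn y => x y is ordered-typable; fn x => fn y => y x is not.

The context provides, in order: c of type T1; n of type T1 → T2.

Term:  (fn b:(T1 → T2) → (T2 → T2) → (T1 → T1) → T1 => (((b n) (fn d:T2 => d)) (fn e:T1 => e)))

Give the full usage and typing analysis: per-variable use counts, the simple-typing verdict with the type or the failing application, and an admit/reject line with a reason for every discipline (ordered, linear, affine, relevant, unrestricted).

counts: c: 0×; n: 1×; b (bound): 1×; d (bound): 1×; e (bound): 1×
order of uses: b, n, d, e
typing: the term checks, with type ((T1 → T2) → (T2 → T2) → (T1 → T1) → T1) → T1
ordered: ✗, c left unused
linear: ✗, c left unused
affine: ✓, no duplicate uses among c, n, b, d, e
relevant: ✗, c left unused
unrestricted: ✓, type-checks (((T1 → T2) → (T2 → T2) → (T1 → T1) → T1) → T1) and nothing is barred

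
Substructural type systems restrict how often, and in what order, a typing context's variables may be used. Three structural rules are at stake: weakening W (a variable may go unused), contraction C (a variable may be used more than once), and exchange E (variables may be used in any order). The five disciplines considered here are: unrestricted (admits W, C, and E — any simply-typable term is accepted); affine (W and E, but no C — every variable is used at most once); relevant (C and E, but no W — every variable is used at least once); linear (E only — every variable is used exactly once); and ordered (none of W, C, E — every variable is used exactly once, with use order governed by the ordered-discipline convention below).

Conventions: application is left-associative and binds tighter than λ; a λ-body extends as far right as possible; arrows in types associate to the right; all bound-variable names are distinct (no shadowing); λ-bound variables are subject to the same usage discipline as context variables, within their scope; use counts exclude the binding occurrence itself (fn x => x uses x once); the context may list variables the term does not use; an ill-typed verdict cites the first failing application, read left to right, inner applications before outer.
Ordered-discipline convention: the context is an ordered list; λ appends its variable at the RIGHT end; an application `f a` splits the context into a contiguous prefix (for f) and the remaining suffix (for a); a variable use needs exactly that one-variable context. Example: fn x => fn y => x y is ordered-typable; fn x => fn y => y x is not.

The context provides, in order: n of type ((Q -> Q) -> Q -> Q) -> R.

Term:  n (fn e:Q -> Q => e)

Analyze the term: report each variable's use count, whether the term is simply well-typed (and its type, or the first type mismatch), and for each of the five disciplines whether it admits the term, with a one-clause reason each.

usage: n=1; e (λ-bound)=1
left-to-right use order: n, e
typing: ✓ — R
ordered: ✓, n, e once each; derivable with no W/C/E
linear: ✓, single use per variable (n, e)
affine: ✓, n, e: no repeats, contraction unneeded
relevant: ✓, none of n, e goes unused
unrestricted: ✓, type-checks (R) and nothing is barred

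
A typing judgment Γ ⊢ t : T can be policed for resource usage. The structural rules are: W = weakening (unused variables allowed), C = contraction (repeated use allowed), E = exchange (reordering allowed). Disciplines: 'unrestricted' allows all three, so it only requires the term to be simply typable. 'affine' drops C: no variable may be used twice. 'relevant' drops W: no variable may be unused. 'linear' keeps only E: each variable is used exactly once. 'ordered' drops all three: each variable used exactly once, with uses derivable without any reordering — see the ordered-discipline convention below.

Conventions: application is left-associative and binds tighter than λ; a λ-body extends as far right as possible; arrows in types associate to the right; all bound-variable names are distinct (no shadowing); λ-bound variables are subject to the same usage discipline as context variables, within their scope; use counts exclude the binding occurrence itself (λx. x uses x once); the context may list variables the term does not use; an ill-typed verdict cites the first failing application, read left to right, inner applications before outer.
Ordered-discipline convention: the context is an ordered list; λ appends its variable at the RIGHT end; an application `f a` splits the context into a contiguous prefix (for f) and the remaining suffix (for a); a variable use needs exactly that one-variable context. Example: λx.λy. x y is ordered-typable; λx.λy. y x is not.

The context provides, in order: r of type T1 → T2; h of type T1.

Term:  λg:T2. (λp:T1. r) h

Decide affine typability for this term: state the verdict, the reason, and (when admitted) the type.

yes — no duplicate uses among r, h, g, p; term : T2 → T1 → T2
variable uses: r: 1×, h: 1×, g [bound]: 0×, p [bound]: 0×
uses in reading order: r, h
typing: well-typed — term : T2 → T1 → T2
all disciplines: ordered ✗ · linear ✗ · affine ✓ · relevant ✗ · unrestricted ✓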